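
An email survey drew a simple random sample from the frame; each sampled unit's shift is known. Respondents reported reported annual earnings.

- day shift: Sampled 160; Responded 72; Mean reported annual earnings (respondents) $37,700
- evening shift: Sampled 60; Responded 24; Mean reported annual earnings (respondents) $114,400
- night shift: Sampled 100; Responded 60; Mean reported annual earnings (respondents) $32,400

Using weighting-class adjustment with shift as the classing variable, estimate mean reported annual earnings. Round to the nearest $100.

$50,400

Response rates by class: day shift 72/160 = 45%, evening shift 24/60 = 40%, night shift 60/100 = 60%.
Weighting each respondent by the inverse class response rate inflates each class back to its sampled size, so the class weight is n_sampled:
  day shift: 160 × 37,700 = 6,032,000
  evening shift: 60 × 114,400 = 6,864,000
  night shift: 100 × 32,400 = 3,240,000
Adjusted estimate = 16,136,000 / 320 = 50,425 → $50,400.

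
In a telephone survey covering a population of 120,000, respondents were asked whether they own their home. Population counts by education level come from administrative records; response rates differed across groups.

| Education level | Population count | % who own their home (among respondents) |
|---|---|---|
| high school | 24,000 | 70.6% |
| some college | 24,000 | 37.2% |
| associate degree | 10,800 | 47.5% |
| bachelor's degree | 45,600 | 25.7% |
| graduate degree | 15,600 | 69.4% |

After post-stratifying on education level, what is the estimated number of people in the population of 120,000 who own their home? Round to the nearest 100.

Apply each group's respondent rate to its population count:
  high school: 24,000 × 70.6% = 16,944
  some college: 24,000 × 37.2% = 8928
  associate degree: 10,800 × 47.5% = 5130
  bachelor's degree: 45,600 × 25.7% = 11719.2
  graduate degree: 15,600 × 69.4% = 10826.4
Estimated total = 53547.6 → 53,500.

53,500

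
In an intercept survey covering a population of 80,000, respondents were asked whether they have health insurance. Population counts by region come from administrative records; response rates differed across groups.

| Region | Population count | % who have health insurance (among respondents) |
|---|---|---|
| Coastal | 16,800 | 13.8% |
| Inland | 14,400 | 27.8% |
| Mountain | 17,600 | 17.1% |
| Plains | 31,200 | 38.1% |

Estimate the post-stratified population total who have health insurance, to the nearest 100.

Apply each group's respondent rate to its population count:
  Coastal: 16,800 × 13.8% = 2318.4
  Inland: 14,400 × 27.8% = 4003.2
  Mountain: 17,600 × 17.1% = 3009.6
  Plains: 31,200 × 38.1% = 11887.2
Estimated total = 21218.4 → 21,200.

21,200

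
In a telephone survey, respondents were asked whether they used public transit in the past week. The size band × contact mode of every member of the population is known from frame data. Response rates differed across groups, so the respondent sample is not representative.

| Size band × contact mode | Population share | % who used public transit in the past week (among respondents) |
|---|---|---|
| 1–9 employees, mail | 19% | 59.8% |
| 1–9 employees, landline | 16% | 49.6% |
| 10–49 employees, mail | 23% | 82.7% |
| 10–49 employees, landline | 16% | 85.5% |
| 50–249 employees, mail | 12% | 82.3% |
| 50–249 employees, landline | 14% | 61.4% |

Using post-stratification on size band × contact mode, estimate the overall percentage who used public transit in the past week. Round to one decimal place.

70.5%

Post-stratification weights by population share, not respondent share:
  1–9 employees, mail: 0.19 × 59.8 = 11.362
  1–9 employees, landline: 0.16 × 49.6 = 7.936
  10–49 employees, mail: 0.23 × 82.7 = 19.021
  10–49 employees, landline: 0.16 × 85.5 = 13.68
  50–249 employees, mail: 0.12 × 82.3 = 9.876
  50–249 employees, landline: 0.14 × 61.4 = 8.596
Post-stratified estimate = 70.471 → 70.5%.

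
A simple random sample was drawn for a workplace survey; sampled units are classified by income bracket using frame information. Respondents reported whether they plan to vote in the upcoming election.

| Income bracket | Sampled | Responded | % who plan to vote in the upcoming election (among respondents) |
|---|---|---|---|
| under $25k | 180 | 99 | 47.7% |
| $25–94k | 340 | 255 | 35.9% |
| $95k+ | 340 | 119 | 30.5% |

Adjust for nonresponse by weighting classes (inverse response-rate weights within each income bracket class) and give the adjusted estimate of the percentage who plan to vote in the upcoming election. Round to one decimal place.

36.2%

Response rates by class: under $25k 99/180 = 55%, $25–94k 255/340 = 75%, $95k+ 119/340 = 35%.
With weight = n_sampled/n_responded per class, the weighted class total is n_sampled:
  under $25k: 180 × 47.7 = 8586
  $25–94k: 340 × 35.9 = 12,206
  $95k+: 340 × 30.5 = 10,370
Adjusted estimate = 31,162 / 860 = 36.2349 → 36.2%.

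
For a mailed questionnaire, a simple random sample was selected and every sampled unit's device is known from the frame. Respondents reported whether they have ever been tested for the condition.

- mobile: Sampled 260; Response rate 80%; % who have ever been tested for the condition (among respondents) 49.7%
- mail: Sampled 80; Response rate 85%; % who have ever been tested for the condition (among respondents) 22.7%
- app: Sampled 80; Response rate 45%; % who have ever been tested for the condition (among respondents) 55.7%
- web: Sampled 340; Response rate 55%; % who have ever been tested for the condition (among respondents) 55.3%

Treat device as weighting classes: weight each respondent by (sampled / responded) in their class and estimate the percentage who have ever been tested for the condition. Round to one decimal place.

With weight = n_sampled/n_responded per class, the weighted class total is n_sampled:
  mobile: 260 × 49.7 = 12,922
  mail: 80 × 22.7 = 1816
  app: 80 × 55.7 = 4456
  web: 340 × 55.3 = 18,802
Adjusted estimate = 37,996 / 760 = 49.9947 → 50.0%.

50.0%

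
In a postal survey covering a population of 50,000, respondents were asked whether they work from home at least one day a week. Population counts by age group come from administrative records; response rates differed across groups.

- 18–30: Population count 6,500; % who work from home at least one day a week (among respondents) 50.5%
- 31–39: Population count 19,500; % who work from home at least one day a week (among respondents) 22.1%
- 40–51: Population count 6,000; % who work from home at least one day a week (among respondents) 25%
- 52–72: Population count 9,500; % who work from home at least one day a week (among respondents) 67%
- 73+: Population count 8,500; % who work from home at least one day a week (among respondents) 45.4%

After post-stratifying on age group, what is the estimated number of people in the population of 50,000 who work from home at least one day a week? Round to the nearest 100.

19,300

Apply each group's respondent rate to its population count:
  18–30: 6,500 × 50.5% = 3282.5
  31–39: 19,500 × 22.1% = 4309.5
  40–51: 6,000 × 25% = 1500
  52–72: 9,500 × 67% = 6365
  73+: 8,500 × 45.4% = 3859
Estimated total = 19,316 → 19,300.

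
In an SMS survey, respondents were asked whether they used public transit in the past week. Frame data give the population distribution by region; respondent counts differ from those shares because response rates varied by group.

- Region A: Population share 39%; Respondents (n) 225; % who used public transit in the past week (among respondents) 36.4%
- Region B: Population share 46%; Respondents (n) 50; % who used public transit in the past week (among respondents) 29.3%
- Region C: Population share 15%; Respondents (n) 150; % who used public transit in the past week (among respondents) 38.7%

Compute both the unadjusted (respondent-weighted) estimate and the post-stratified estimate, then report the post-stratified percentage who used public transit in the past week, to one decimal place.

Unadjusted (pooled respondent) estimate weights by respondent counts:
  (225/425)×36.4 + (50/425)×29.3 + (150/425)×38.7 = 36.3765%
Reweighting by population region shares:
  0.39×36.4 + 0.46×29.3 + 0.15×38.7 = 33.479%

33.5%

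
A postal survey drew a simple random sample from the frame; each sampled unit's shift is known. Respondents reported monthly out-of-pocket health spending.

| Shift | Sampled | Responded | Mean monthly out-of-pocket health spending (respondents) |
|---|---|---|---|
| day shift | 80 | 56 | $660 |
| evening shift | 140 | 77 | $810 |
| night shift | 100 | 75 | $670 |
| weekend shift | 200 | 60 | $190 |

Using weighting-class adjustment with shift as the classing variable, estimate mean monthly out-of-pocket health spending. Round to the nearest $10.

Response rates by class: day shift 56/80 = 70%, evening shift 77/140 = 55%, night shift 75/100 = 75%, weekend shift 60/200 = 30%.
With weight = n_sampled/n_responded per class, the weighted class total is n_sampled:
  day shift: 80 × 660 = 52,800
  evening shift: 140 × 810 = 113,400
  night shift: 100 × 670 = 67,000
  weekend shift: 200 × 190 = 38,000
Adjusted estimate = 271,200 / 520 = 521.538 → $520.

$520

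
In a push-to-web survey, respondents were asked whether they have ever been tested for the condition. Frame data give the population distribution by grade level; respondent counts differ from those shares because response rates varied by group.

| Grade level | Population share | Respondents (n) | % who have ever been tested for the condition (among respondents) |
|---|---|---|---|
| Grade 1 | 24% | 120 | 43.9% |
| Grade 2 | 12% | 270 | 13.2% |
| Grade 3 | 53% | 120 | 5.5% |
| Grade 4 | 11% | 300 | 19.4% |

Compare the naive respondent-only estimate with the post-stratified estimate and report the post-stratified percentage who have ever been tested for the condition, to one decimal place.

Without adjustment, the pooled respondent share is:
  (120/810)×43.9 + (270/810)×13.2 + (120/810)×5.5 + (300/810)×19.4 = 18.9037%
Post-stratified estimate weights by population shares:
  0.24×43.9 + 0.12×13.2 + 0.53×5.5 + 0.11×19.4 = 17.169%

17.2%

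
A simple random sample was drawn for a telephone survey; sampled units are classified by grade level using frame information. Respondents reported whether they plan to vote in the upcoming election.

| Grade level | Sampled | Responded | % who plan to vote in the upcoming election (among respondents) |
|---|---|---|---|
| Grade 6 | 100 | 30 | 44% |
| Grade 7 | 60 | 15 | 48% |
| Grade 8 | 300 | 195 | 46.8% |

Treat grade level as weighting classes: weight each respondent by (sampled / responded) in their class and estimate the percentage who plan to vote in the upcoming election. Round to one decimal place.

Class response rates: Grade 6 30/100 = 30%, Grade 7 15/60 = 25%, Grade 8 195/300 = 65%.
Weighting each respondent by the inverse class response rate inflates each class back to its sampled size, so the class weight is n_sampled:
  Grade 6: 100 × 44 = 4400
  Grade 7: 60 × 48 = 2880
  Grade 8: 300 × 46.8 = 14,040
Adjusted estimate = 21,320 / 460 = 46.3478 → 46.3%.

46.3%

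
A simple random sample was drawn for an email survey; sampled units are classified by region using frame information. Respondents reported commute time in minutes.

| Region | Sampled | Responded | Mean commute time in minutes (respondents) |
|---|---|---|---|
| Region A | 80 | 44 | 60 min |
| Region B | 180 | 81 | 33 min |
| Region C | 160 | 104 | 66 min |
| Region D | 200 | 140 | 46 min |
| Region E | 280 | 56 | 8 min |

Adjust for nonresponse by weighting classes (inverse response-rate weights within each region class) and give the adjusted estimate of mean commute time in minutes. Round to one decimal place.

36.4

Response rates by class: Region A 44/80 = 55%, Region B 81/180 = 45%, Region C 104/160 = 65%, Region D 140/200 = 70%, Region E 56/280 = 20%.
Inverse-response-rate weighting restores each class to its sampled count, so class totals weight by n_sampled:
  Region A: 80 × 60 = 4800
  Region B: 180 × 33 = 5940
  Region C: 160 × 66 = 10,560
  Region D: 200 × 46 = 9200
  Region E: 280 × 8 = 2240
Adjusted estimate = 32,740 / 900 = 36.3778 → 36.4.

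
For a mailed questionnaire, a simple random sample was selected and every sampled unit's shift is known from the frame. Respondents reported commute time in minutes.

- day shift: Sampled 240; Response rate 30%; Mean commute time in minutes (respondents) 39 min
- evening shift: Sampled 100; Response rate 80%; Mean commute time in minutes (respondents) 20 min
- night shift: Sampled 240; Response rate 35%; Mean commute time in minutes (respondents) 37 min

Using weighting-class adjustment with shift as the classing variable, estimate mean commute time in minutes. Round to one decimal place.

Weighting each respondent by the inverse class response rate inflates each class back to its sampled size, so the class weight is n_sampled:
  day shift: 240 × 39 = 9360
  evening shift: 100 × 20 = 2000
  night shift: 240 × 37 = 8880
Adjusted estimate = 20,240 / 580 = 34.8966 → 34.9.

34.9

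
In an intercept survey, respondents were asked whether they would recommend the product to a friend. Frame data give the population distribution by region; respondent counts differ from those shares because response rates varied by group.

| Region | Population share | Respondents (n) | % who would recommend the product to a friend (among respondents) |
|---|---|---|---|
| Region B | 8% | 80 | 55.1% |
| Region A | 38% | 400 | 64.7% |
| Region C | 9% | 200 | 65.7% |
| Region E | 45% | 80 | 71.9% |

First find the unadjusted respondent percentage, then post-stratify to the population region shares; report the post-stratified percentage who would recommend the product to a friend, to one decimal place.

Naive respondent-only estimate (weights = respondent counts):
  (80/760)×55.1 + (400/760)×64.7 + (200/760)×65.7 + (80/760)×71.9 = 64.7105%
Reweighting by population region shares:
  0.08×55.1 + 0.38×64.7 + 0.09×65.7 + 0.45×71.9 = 67.262%

67.3%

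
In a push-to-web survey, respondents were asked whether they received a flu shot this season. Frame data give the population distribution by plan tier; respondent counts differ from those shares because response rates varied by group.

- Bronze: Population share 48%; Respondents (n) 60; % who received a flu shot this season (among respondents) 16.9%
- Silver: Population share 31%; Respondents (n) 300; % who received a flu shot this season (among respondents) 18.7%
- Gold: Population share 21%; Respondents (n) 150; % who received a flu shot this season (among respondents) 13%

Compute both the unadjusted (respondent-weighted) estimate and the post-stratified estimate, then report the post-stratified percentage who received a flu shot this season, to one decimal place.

Naive respondent-only estimate (weights = respondent counts):
  (60/510)×16.9 + (300/510)×18.7 + (150/510)×13 = 16.8118%
Post-stratified estimate weights by population shares:
  0.48×16.9 + 0.31×18.7 + 0.21×13 = 16.639%

16.6%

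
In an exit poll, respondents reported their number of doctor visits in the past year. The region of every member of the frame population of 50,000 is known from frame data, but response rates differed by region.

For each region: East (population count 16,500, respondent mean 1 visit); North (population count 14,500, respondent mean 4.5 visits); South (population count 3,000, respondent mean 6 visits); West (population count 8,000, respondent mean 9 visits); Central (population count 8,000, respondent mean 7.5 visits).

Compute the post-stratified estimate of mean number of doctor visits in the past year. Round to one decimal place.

Reweight to the known region distribution:
  East: (16,500/50,000) × 1 = 0.33
  North: (14,500/50,000) × 4.5 = 1.305
  South: (3,000/50,000) × 6 = 0.36
  West: (8,000/50,000) × 9 = 1.44
  Central: (8,000/50,000) × 7.5 = 1.2
Post-stratified estimate = 4.635 → 4.6.

4.6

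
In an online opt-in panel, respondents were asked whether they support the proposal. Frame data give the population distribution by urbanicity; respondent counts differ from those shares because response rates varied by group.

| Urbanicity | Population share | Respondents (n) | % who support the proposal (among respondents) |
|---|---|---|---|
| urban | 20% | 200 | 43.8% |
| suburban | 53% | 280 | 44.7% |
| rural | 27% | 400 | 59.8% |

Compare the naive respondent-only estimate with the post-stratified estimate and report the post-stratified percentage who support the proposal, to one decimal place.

48.6%

Without adjustment, the pooled respondent share is:
  (200/880)×43.8 + (280/880)×44.7 + (400/880)×59.8 = 51.3591%
Post-stratified estimate weights by population shares:
  0.2×43.8 + 0.53×44.7 + 0.27×59.8 = 48.597%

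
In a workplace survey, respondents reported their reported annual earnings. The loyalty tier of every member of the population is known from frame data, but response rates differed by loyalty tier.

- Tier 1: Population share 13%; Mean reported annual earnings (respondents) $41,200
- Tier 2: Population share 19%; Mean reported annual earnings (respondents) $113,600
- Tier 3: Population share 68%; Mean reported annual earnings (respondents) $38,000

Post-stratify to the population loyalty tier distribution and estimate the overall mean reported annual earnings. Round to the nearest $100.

Post-stratification weights by population share, not respondent share:
  Tier 1: 0.13 × 41,200 = 5356
  Tier 2: 0.19 × 113,600 = 21,584
  Tier 3: 0.68 × 38,000 = 25,840
Post-stratified estimate = 52,780 → $52,800.

$52,800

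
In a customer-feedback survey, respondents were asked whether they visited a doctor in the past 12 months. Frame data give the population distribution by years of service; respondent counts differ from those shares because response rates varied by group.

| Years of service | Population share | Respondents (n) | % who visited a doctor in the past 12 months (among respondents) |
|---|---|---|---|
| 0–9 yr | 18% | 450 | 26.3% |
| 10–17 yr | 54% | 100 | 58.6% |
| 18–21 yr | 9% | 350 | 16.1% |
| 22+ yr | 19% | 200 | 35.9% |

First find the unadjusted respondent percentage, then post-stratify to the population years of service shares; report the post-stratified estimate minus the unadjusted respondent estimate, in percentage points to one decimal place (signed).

Unadjusted (pooled respondent) estimate weights by respondent counts:
  (450/1100)×26.3 + (100/1100)×58.6 + (350/1100)×16.1 + (200/1100)×35.9 = 27.7364%
Post-stratified estimate weights by population shares:
  0.18×26.3 + 0.54×58.6 + 0.09×16.1 + 0.19×35.9 = 44.648%
Difference = 44.648 − 27.7364 = 16.9116 pp.

+16.9 percentage points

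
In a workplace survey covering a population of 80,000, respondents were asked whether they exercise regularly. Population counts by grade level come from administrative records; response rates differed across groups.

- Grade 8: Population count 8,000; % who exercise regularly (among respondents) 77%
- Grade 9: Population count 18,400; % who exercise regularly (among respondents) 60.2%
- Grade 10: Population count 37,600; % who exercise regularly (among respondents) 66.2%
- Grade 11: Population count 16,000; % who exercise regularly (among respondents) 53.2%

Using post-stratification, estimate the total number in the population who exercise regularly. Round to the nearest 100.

Each cell contributes its population count × the respondent rate:
  Grade 8: 8,000 × 77% = 6160
  Grade 9: 18,400 × 60.2% = 11076.8
  Grade 10: 37,600 × 66.2% = 24891.2
  Grade 11: 16,000 × 53.2% = 8512
Estimated total = 50,640 → 50,600.

50,600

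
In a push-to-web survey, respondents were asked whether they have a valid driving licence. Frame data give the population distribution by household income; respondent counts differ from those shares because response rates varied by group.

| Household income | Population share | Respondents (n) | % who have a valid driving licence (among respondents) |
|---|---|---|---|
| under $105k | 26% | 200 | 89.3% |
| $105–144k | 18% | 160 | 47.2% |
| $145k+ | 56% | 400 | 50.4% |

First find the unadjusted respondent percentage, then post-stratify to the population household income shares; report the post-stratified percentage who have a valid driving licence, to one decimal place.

59.9%

Unadjusted (pooled respondent) estimate weights by respondent counts:
  (200/760)×89.3 + (160/760)×47.2 + (400/760)×50.4 = 59.9632%
Post-stratified estimate weights by population shares:
  0.26×89.3 + 0.18×47.2 + 0.56×50.4 = 59.938%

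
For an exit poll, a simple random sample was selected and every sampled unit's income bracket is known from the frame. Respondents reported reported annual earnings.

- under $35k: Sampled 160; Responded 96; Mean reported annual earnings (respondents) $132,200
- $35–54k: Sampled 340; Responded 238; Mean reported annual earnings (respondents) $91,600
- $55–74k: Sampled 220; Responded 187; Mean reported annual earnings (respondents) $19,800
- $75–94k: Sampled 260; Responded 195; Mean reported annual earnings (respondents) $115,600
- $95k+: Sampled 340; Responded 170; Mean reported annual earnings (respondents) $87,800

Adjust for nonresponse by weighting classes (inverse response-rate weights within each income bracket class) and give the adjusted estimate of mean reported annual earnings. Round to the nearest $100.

$88,300

Class response rates: under $35k 96/160 = 60%, $35–54k 238/340 = 70%, $55–74k 187/220 = 85%, $75–94k 195/260 = 75%, $95k+ 170/340 = 50%.
Inverse-response-rate weighting restores each class to its sampled count, so class totals weight by n_sampled:
  under $35k: 160 × 132,200 = 21,152,000
  $35–54k: 340 × 91,600 = 31,144,000
  $55–74k: 220 × 19,800 = 4,356,000
  $75–94k: 260 × 115,600 = 30,056,000
  $95k+: 340 × 87,800 = 29,852,000
Adjusted estimate = 116,560,000 / 1,320 = 88303 → $88,300.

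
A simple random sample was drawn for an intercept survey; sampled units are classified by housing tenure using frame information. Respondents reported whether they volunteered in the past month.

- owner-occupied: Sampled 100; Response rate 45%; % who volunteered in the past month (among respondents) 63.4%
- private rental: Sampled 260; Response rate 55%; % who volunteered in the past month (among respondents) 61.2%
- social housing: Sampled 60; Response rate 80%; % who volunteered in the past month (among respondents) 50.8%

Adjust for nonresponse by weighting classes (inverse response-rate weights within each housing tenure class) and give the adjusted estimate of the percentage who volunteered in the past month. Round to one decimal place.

60.2%

Each respondent's weight = sampled/responded in their class; summing within a class gives n_sampled, so:
  owner-occupied: 100 × 63.4 = 6340
  private rental: 260 × 61.2 = 15,912
  social housing: 60 × 50.8 = 3048
Adjusted estimate = 25,300 / 420 = 60.2381 → 60.2%.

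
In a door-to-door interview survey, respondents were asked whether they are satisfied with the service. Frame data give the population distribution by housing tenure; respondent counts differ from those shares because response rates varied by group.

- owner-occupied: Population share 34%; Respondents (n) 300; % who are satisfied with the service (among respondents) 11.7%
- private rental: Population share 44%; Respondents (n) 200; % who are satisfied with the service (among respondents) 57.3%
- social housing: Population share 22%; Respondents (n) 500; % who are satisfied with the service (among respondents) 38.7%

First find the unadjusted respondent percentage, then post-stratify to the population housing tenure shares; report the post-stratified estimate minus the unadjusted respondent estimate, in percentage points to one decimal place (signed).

+3.4 percentage points

Unadjusted (pooled respondent) estimate weights by respondent counts:
  (300/1000)×11.7 + (200/1000)×57.3 + (500/1000)×38.7 = 34.32%
Post-stratifying to population shares instead:
  0.34×11.7 + 0.44×57.3 + 0.22×38.7 = 37.704%
Difference = 37.704 − 34.32 = 3.384 pp.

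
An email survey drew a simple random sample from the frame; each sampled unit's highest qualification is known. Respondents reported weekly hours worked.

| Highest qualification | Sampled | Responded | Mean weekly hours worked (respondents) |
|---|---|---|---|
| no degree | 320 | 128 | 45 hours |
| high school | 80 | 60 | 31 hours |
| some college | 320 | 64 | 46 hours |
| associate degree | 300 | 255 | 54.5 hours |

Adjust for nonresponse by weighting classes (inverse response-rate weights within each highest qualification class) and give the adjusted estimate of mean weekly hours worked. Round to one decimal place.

Response rates by class: no degree 128/320 = 40%, high school 60/80 = 75%, some college 64/320 = 20%, associate degree 255/300 = 85%.
With weight = n_sampled/n_responded per class, the weighted class total is n_sampled:
  no degree: 320 × 45 = 14,400
  high school: 80 × 31 = 2480
  some college: 320 × 46 = 14,720
  associate degree: 300 × 54.5 = 16,350
Adjusted estimate = 47,950 / 1,020 = 47.0098 → 47.0.

47.0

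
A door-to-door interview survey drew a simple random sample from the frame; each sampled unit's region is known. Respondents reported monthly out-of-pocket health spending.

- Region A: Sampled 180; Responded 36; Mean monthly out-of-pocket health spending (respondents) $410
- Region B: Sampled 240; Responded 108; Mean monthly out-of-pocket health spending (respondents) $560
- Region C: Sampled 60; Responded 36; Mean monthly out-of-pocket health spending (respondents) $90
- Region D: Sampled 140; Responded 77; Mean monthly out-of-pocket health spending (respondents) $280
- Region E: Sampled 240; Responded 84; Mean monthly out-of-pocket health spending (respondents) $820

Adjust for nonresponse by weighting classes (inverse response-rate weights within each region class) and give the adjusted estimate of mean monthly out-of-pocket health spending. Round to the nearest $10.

Class response rates: Region A 36/180 = 20%, Region B 108/240 = 45%, Region C 36/60 = 60%, Region D 77/140 = 55%, Region E 84/240 = 35%.
Inverse-response-rate weighting restores each class to its sampled count, so class totals weight by n_sampled:
  Region A: 180 × 410 = 73,800
  Region B: 240 × 560 = 134,400
  Region C: 60 × 90 = 5400
  Region D: 140 × 280 = 39,200
  Region E: 240 × 820 = 196,800
Adjusted estimate = 449,600 / 860 = 522.791 → $520.

$520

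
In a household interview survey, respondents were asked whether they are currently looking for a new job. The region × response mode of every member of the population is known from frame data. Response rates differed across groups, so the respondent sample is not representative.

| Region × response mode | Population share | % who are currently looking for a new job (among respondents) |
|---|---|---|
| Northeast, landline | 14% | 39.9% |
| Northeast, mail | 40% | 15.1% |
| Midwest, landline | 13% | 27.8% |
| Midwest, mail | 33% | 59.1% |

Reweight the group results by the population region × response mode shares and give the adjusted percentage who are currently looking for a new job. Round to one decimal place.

34.7%

Post-stratification weights by population share, not respondent share:
  Northeast, landline: 0.14 × 39.9 = 5.586
  Northeast, mail: 0.4 × 15.1 = 6.04
  Midwest, landline: 0.13 × 27.8 = 3.614
  Midwest, mail: 0.33 × 59.1 = 19.503
Post-stratified estimate = 34.743 → 34.7%.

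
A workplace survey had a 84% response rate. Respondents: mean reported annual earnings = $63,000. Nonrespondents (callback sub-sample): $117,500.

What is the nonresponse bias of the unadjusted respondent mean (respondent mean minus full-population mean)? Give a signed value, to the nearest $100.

-$8,700

Nonresponse fraction = 1 − 0.84 = 0.16.
Bias = (nonresponse fraction) × (respondent mean − nonrespondent mean)
     = 0.16 × (63,000 − 117,500) = 0.16 × -54,500 = -8720.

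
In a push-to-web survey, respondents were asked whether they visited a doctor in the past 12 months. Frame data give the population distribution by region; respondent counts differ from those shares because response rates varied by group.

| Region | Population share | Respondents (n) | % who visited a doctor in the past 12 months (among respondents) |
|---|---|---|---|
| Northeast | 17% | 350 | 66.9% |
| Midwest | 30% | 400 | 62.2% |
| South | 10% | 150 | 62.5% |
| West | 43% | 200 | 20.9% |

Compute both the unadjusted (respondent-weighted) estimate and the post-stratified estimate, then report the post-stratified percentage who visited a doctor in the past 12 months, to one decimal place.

Unadjusted (pooled respondent) estimate weights by respondent counts:
  (350/1100)×66.9 + (400/1100)×62.2 + (150/1100)×62.5 + (200/1100)×20.9 = 56.2273%
Reweighting by population region shares:
  0.17×66.9 + 0.3×62.2 + 0.1×62.5 + 0.43×20.9 = 45.27%

45.3%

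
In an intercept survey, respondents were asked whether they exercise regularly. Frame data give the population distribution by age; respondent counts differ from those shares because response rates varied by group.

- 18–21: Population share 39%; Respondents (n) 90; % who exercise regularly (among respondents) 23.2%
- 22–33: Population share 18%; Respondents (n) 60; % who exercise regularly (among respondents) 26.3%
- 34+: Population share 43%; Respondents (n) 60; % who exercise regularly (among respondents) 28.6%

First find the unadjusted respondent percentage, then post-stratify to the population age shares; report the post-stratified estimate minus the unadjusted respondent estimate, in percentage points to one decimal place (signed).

+0.5 percentage points

Unadjusted (pooled respondent) estimate weights by respondent counts:
  (90/210)×23.2 + (60/210)×26.3 + (60/210)×28.6 = 25.6286%
Post-stratified estimate weights by population shares:
  0.39×23.2 + 0.18×26.3 + 0.43×28.6 = 26.08%
Difference = 26.08 − 25.6286 = 0.4514 pp.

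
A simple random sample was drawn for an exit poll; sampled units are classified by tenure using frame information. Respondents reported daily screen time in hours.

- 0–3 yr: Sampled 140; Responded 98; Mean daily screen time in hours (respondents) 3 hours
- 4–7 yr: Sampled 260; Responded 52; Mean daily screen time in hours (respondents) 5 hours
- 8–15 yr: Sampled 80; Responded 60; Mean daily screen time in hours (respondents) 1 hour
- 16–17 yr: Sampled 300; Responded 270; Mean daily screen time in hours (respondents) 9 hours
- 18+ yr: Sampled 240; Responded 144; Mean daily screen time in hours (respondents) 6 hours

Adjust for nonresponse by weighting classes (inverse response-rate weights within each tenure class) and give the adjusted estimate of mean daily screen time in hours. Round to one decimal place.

Class response rates: 0–3 yr 98/140 = 70%, 4–7 yr 52/260 = 20%, 8–15 yr 60/80 = 75%, 16–17 yr 270/300 = 90%, 18+ yr 144/240 = 60%.
Weighting each respondent by the inverse class response rate inflates each class back to its sampled size, so the class weight is n_sampled:
  0–3 yr: 140 × 3 = 420
  4–7 yr: 260 × 5 = 1300
  8–15 yr: 80 × 1 = 80
  16–17 yr: 300 × 9 = 2700
  18+ yr: 240 × 6 = 1440
Adjusted estimate = 5940 / 1,020 = 5.82353 → 5.8.

5.8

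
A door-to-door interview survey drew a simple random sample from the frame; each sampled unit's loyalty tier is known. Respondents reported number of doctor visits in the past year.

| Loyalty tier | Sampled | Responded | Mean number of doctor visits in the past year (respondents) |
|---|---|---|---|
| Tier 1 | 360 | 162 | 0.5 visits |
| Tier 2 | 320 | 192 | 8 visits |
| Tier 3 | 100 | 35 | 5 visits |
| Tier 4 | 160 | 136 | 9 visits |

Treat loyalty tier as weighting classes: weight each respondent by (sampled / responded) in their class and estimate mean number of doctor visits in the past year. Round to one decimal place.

Response rates by class: Tier 1 162/360 = 45%, Tier 2 192/320 = 60%, Tier 3 35/100 = 35%, Tier 4 136/160 = 85%.
With weight = n_sampled/n_responded per class, the weighted class total is n_sampled:
  Tier 1: 360 × 0.5 = 180
  Tier 2: 320 × 8 = 2560
  Tier 3: 100 × 5 = 500
  Tier 4: 160 × 9 = 1440
Adjusted estimate = 4680 / 940 = 4.97872 → 5.0.

5.0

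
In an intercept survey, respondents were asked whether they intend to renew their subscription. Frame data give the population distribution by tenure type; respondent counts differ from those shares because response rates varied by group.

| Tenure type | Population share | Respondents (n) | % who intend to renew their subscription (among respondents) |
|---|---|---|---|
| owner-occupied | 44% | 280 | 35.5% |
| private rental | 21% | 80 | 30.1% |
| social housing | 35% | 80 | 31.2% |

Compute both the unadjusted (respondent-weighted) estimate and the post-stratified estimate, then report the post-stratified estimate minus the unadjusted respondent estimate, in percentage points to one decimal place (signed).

-0.9 percentage points

Naive respondent-only estimate (weights = respondent counts):
  (280/440)×35.5 + (80/440)×30.1 + (80/440)×31.2 = 33.7364%
Reweighting by population tenure type shares:
  0.44×35.5 + 0.21×30.1 + 0.35×31.2 = 32.861%
Difference = 32.861 − 33.7364 = -0.8754 pp.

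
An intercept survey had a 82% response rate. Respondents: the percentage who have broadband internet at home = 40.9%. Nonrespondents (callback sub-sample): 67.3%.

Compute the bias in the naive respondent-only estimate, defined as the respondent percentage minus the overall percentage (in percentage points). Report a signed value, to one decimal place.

Nonresponse fraction = 1 − 0.82 = 0.18.
Bias = (nonresponse fraction) × (respondent percentage − nonrespondent percentage)
     = 0.18 × (40.9 − 67.3) = 0.18 × -26.4 = -4.752.

-4.8 percentage points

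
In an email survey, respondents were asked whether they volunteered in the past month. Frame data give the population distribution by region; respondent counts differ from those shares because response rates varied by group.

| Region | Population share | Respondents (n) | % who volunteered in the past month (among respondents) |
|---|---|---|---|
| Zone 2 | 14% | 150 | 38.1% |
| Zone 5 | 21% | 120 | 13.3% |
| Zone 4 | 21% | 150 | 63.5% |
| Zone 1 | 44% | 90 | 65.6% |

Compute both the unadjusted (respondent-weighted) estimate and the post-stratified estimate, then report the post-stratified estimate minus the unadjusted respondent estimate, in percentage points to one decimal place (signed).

Unadjusted (pooled respondent) estimate weights by respondent counts:
  (150/510)×38.1 + (120/510)×13.3 + (150/510)×63.5 + (90/510)×65.6 = 44.5882%
Post-stratifying to population shares instead:
  0.14×38.1 + 0.21×13.3 + 0.21×63.5 + 0.44×65.6 = 50.326%
Difference = 50.326 − 44.5882 = 5.7378 pp.

+5.7 percentage points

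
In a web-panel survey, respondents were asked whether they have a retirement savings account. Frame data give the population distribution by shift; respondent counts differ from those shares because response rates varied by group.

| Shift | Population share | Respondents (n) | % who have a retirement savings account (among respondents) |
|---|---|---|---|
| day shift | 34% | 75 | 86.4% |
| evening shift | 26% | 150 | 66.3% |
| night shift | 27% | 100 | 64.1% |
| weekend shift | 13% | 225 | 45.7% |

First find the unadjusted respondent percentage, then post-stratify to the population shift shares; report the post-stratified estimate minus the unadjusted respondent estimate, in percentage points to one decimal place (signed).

Naive respondent-only estimate (weights = respondent counts):
  (75/550)×86.4 + (150/550)×66.3 + (100/550)×64.1 + (225/550)×45.7 = 60.2136%
Reweighting by population shift shares:
  0.34×86.4 + 0.26×66.3 + 0.27×64.1 + 0.13×45.7 = 69.862%
Difference = 69.862 − 60.2136 = 9.6484 pp.

+9.6 percentage points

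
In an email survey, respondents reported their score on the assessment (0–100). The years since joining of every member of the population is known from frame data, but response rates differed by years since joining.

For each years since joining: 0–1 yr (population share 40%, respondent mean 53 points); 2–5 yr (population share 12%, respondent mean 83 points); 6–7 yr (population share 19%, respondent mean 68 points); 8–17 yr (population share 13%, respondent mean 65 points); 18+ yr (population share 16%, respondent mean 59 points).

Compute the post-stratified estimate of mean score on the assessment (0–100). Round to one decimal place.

62.0

Weight each group's respondent value by its population share:
  0–1 yr: 0.4 × 53 = 21.2
  2–5 yr: 0.12 × 83 = 9.96
  6–7 yr: 0.19 × 68 = 12.92
  8–17 yr: 0.13 × 65 = 8.45
  18+ yr: 0.16 × 59 = 9.44
Post-stratified estimate = 61.97 → 62.0.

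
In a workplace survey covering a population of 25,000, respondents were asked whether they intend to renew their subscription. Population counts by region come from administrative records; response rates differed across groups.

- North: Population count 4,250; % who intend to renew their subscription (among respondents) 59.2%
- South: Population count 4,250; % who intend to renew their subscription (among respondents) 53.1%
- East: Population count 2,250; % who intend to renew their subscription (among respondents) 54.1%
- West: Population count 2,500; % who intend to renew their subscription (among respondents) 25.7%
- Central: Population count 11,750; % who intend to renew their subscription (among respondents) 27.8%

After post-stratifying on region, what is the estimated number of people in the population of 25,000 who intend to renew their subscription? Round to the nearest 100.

9,900

Each cell contributes its population count × the respondent rate:
  North: 4,250 × 59.2% = 2516
  South: 4,250 × 53.1% = 2256.75
  East: 2,250 × 54.1% = 1217.25
  West: 2,500 × 25.7% = 642.5
  Central: 11,750 × 27.8% = 3266.5
Estimated total = 9899 → 9,900.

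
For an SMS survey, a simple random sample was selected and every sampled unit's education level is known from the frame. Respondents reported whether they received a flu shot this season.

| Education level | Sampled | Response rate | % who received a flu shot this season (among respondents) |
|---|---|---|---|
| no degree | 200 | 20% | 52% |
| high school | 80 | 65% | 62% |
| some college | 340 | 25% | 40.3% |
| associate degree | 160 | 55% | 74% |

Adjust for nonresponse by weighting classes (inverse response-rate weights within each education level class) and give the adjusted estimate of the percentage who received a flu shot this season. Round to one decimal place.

Each respondent's weight = sampled/responded in their class; summing within a class gives n_sampled, so:
  no degree: 200 × 52 = 10,400
  high school: 80 × 62 = 4960
  some college: 340 × 40.3 = 13702
  associate degree: 160 × 74 = 11,840
Adjusted estimate = 40,902 / 780 = 52.4385 → 52.4%.

52.4%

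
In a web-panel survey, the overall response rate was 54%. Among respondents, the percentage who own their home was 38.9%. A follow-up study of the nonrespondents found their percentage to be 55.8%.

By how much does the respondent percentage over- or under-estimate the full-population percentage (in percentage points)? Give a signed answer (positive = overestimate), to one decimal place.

-7.8 percentage points

Nonresponse fraction = 1 − 0.54 = 0.46.
Bias = (nonresponse fraction) × (respondent percentage − nonrespondent percentage)
     = 0.46 × (38.9 − 55.8) = 0.46 × -16.9 = -7.774.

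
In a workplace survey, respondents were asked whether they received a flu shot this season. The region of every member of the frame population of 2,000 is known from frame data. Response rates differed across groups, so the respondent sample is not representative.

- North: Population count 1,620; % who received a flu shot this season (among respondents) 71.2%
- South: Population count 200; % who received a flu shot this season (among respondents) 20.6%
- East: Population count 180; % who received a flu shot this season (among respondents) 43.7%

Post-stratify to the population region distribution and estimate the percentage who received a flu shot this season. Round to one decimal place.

63.7%

Reweight to the known region distribution:
  North: (1,620/2,000) × 71.2 = 57.672
  South: (200/2,000) × 20.6 = 2.06
  East: (180/2,000) × 43.7 = 3.933
Post-stratified estimate = 63.665 → 63.7%.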